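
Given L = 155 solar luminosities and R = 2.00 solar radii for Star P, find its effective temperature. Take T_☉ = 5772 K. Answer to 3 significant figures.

T/T_☉ = (L/L_☉)^(1/4) / (R/R_☉)^(1/2)
T = 5772 × (155)^(1/4) / √(2.00) = 5772 × 3.528 / 1.414 = 1.440×10^4 K.

1.44×10^4 K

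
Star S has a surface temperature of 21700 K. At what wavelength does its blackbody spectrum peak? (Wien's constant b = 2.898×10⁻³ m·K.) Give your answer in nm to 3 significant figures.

λ_max = b/T = 2.898×10⁻³ / 21700 = 1.34×10^-7 m = 133.5 nm.

134 nm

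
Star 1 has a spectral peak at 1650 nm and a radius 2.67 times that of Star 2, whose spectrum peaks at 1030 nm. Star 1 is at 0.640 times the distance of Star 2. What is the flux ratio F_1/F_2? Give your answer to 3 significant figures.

2.64

Wien's law: T_1/T_2 = λ_2/λ_1 = 1030/1650 = 0.6242.
L_1/L_2 = (R_1/R_2)²(T_1/T_2)⁴ = (2.67)²(0.6242)⁴ = 1.083.
F_1/F_2 = (L_1/L_2)/(d_1/d_2)² = 1.083/(0.640)² = 2.643.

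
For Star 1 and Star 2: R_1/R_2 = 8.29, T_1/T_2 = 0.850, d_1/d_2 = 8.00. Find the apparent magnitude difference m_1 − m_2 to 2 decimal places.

L_1/L_2 = (8.29)²(0.850)⁴ = 35.87.
F_1/F_2 = (L_1/L_2)/(d_1/d_2)² = 35.87/64.00 = 0.5605.
m_1 − m_2 = −2.5 log₁₀(0.5605) = 0.63.

0.63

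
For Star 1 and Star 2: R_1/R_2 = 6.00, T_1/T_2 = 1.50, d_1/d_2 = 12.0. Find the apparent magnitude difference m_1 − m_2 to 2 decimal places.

L_1/L_2 = (6.00)²(1.50)⁴ = 182.2.
F_1/F_2 = (L_1/L_2)/(d_1/d_2)² = 182.2/144.0 = 1.266.
m_1 − m_2 = −2.5 log₁₀(1.266) = -0.26.

-0.26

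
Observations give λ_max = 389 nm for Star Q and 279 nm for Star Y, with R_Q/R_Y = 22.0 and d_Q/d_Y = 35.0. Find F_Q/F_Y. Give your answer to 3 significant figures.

0.105

Wien's law: T_Q/T_Y = λ_Y/λ_Q = 279/389 = 0.7172.
L_Q/L_Y = (R_Q/R_Y)²(T_Q/T_Y)⁴ = (22.0)²(0.7172)⁴ = 128.1.
F_Q/F_Y = (L_Q/L_Y)/(d_Q/d_Y)² = 128.1/(35.0)² = 0.1046.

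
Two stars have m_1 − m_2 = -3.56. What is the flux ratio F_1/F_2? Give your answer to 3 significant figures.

26.5

F_1/F_2 = 10^(−(m_1 − m_2)/2.5) = 10^(3.56/2.5) = 10^1.424 = 26.55.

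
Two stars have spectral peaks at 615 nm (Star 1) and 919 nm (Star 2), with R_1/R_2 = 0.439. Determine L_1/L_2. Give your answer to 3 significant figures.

0.961

Wien's law gives T ∝ 1/λ_max, so T_1/T_2 = λ_2/λ_1 = 919/615 = 1.494.
Then L ∝ R²T⁴ gives L_1/L_2 = (0.439)² × (1.494)⁴ = 0.1927 × 4.986 = 0.9609.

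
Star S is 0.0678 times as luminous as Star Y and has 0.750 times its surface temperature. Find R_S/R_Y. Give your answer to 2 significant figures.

L ∝ R²T⁴ gives R ∝ √L / T², so
R_S/R_Y = √(0.0678) / (0.750)² = 0.2604 / 0.5625 = 0.4629.

0.46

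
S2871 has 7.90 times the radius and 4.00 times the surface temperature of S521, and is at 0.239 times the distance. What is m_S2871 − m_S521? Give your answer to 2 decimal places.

-13.62

L_S2871/L_S521 = (7.90)²(4.00)⁴ = 1.598×10^4.
F_S2871/F_S521 = (L_S2871/L_S521)/(d_S2871/d_S521)² = 1.598×10^4/0.05712 = 2.797×10^5.
m_S2871 − m_S521 = −2.5 log₁₀(2.797×10^5) = -13.62.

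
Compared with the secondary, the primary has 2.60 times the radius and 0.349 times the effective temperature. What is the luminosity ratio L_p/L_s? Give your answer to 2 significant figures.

0.10

From the Stefan–Boltzmann law, L ∝ R²T⁴, so
L_p/L_s = (R_p/R_s)² (T_p/T_s)⁴ = (2.60)² × (0.349)⁴ = 6.760 × 0.01484 = 0.1003.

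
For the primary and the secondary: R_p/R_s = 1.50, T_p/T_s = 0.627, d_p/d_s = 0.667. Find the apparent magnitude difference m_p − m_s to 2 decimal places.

0.27

L_p/L_s = (1.50)²(0.627)⁴ = 0.3477.
F_p/F_s = (L_p/L_s)/(d_p/d_s)² = 0.3477/0.4449 = 0.7816.
m_p − m_s = −2.5 log₁₀(0.7816) = 0.27.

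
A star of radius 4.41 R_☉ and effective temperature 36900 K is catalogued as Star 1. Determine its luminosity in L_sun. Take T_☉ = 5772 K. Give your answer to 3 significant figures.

L/L_☉ = (R/R_☉)² (T/T_☉)⁴ = (4.41)² × (36900/5772)⁴
       = 19.45 × (6.393)⁴ = 19.45 × 1670 = 3.248×10^4.

3.25×10^4 L_sun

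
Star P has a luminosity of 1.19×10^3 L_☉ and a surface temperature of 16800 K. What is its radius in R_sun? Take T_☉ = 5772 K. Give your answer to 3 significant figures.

4.07 R_sun

R/R_☉ = √(L/L_☉) / (T/T_☉)² = √(1.19×10^3) / (2.911)²
       = 34.50 / 8.472 = 4.072.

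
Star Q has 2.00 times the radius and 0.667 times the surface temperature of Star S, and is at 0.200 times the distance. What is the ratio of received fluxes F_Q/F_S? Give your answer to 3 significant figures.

19.8

L_Q/L_S = (R_Q/R_S)²(T_Q/T_S)⁴ = (2.00)² × (0.667)⁴ = 0.7917.
F_Q/F_S = (L_Q/L_S)/(d_Q/d_S)² = 0.7917 / (0.200)² = 19.79.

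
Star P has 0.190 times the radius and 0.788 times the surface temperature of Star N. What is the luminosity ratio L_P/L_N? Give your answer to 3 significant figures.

0.0139

From the Stefan–Boltzmann law, L ∝ R²T⁴, so
L_P/L_N = (R_P/R_N)² (T_P/T_N)⁴ = (0.190)² × (0.788)⁴ = 0.03610 × 0.3856 = 0.01392.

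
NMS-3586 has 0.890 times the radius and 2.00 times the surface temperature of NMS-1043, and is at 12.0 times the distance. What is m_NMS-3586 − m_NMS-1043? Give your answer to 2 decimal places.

2.64

L_NMS-3586/L_NMS-1043 = (0.890)²(2.00)⁴ = 12.67.
F_NMS-3586/F_NMS-1043 = (L_NMS-3586/L_NMS-1043)/(d_NMS-3586/d_NMS-1043)² = 12.67/144.0 = 0.08801.
m_NMS-3586 − m_NMS-1043 = −2.5 log₁₀(0.08801) = 2.64.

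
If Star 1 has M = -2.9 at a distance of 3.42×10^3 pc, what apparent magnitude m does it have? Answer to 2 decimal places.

9.77

m = M + 5 log₁₀(d/10 pc) = -2.9 + 5 log₁₀(3.42×10^3/10)
  = -2.9 + 5 × 2.534 = -2.9 + 12.67 = 9.77.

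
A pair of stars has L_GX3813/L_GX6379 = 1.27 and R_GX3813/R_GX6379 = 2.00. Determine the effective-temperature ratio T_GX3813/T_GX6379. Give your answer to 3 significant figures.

0.751

L ∝ R²T⁴ gives T ∝ (L/R²)^(1/4), so
T_GX3813/T_GX6379 = (1.27 / 2.00²)^(1/4) = (0.3175)^(1/4) = 0.7506.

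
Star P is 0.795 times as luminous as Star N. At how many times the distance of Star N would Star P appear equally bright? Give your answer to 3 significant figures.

0.892

Equal flux requires L_P/d_P² = L_N/d_N², so d_P/d_N = √(L_P/L_N)
= √(0.795) = 0.8916.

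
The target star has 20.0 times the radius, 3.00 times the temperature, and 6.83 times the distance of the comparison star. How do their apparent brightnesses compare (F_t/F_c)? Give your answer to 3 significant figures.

695

L_t/L_c = (R_t/R_c)²(T_t/T_c)⁴ = (20.0)² × (3.00)⁴ = 3.240×10^4.
F_t/F_c = (L_t/L_c)/(d_t/d_c)² = 3.240×10^4 / (6.83)² = 694.6.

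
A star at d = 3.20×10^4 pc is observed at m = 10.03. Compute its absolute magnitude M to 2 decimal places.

-7.50

M = m − 5 log₁₀(d/10 pc) = 10.03 − 5 log₁₀(3.20×10^4/10)
  = 10.03 − 5 × 3.505 = 10.03 − 17.53 = -7.50.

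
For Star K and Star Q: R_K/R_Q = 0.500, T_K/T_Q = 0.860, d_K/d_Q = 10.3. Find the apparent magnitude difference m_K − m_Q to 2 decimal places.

L_K/L_Q = (0.500)²(0.860)⁴ = 0.1368.
F_K/F_Q = (L_K/L_Q)/(d_K/d_Q)² = 0.1368/106.1 = 0.001289.
m_K − m_Q = −2.5 log₁₀(0.001289) = 7.22.

7.22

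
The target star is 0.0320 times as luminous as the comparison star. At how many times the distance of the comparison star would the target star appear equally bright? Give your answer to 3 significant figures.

Equal flux requires L_t/d_t² = L_c/d_c², so d_t/d_c = √(L_t/L_c)
= √(0.0320) = 0.1789.

0.179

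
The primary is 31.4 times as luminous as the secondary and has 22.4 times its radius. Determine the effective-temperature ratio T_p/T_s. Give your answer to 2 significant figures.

0.50

L ∝ R²T⁴ gives T ∝ (L/R²)^(1/4), so
T_p/T_s = (31.4 / 22.4²)^(1/4) = (0.06258)^(1/4) = 0.5002.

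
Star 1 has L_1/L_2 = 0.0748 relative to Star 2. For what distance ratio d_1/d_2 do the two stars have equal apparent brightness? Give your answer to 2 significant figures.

Equal flux requires L_1/d_1² = L_2/d_2², so d_1/d_2 = √(L_1/L_2)
= √(0.0748) = 0.2735.

0.27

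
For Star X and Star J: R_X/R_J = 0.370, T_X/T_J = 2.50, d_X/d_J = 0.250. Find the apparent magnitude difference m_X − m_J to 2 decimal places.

L_X/L_J = (0.370)²(2.50)⁴ = 5.348.
F_X/F_J = (L_X/L_J)/(d_X/d_J)² = 5.348/0.06250 = 85.56.
m_X − m_J = −2.5 log₁₀(85.56) = -4.83.

-4.83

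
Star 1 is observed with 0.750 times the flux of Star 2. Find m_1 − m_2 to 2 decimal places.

0.31

m_1 − m_2 = −2.5 log₁₀(F_1/F_2) = −2.5 log₁₀(0.750) = −2.5 × (-0.125) = 0.312.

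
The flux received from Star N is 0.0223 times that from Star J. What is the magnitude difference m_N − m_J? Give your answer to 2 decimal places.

m_N − m_J = −2.5 log₁₀(F_N/F_J) = −2.5 log₁₀(0.0223) = −2.5 × (-1.652) = 4.129.

4.13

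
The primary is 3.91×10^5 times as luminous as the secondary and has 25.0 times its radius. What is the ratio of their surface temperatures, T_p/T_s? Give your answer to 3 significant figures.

5.00

L ∝ R²T⁴ gives T ∝ (L/R²)^(1/4), so
T_p/T_s = (3.91×10^5 / 25.0²)^(1/4) = (625.6)^(1/4) = 5.001.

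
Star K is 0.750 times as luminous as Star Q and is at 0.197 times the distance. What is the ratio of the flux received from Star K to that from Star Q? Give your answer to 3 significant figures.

F = L/(4πd²), so F_K/F_Q = (L_K/L_Q) / (d_K/d_Q)²
= 0.750 / (0.197)² = 0.750 / 0.03881 = 19.33.

19.3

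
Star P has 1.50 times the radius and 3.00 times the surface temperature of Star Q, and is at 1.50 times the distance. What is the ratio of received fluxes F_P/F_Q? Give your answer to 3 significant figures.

81.0

L_P/L_Q = (R_P/R_Q)²(T_P/T_Q)⁴ = (1.50)² × (3.00)⁴ = 182.2.
F_P/F_Q = (L_P/L_Q)/(d_P/d_Q)² = 182.2 / (1.50)² = 81.00.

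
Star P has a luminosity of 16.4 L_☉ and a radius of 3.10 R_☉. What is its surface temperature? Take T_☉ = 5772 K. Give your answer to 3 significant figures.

6.60×10^3 K

T/T_☉ = (L/L_☉)^(1/4) / (R/R_☉)^(1/2)
T = 5772 × (16.4)^(1/4) / √(3.10) = 5772 × 2.012 / 1.761 = 6597 K.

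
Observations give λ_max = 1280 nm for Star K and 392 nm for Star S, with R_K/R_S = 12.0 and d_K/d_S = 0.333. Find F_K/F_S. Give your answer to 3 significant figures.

Wien's law: T_K/T_S = λ_S/λ_K = 392/1280 = 0.3063.
L_K/L_S = (R_K/R_S)²(T_K/T_S)⁴ = (12.0)²(0.3063)⁴ = 1.267.
F_K/F_S = (L_K/L_S)/(d_K/d_S)² = 1.267/(0.333)² = 11.42.

11.4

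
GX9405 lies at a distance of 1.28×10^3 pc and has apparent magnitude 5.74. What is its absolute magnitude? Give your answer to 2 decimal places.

-4.80

M = m − 5 log₁₀(d/10 pc) = 5.74 − 5 log₁₀(1.28×10^3/10)
  = 5.74 − 5 × 2.107 = 5.74 − 10.54 = -4.80.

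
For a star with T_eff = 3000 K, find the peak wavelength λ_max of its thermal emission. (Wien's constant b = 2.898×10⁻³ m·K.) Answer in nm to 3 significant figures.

λ_max = b/T = 2.898×10⁻³ / 3000 = 9.66×10^-7 m = 966.0 nm.

966 nm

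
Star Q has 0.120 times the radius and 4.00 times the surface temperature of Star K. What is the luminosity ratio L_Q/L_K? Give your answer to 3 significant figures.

From the Stefan–Boltzmann law, L ∝ R²T⁴, so
L_Q/L_K = (R_Q/R_K)² (T_Q/T_K)⁴ = (0.120)² × (4.00)⁴ = 0.01440 × 256.0 = 3.686.

3.69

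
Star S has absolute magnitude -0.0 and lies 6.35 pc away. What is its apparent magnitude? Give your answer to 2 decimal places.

-0.99

m = M + 5 log₁₀(d/10 pc) = -0.0 + 5 log₁₀(6.35/10)
  = -0.0 + 5 × -0.197 = -0.0 + -0.99 = -0.99.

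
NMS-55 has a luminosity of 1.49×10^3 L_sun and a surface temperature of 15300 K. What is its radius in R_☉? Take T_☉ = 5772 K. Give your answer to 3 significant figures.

R/R_☉ = √(L/L_☉) / (T/T_☉)² = √(1.49×10^3) / (2.651)²
       = 38.60 / 7.026 = 5.494.

5.49 R_☉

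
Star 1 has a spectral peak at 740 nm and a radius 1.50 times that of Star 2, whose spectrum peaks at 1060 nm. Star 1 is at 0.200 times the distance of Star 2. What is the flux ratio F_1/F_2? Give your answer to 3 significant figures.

237

Wien's law: T_1/T_2 = λ_2/λ_1 = 1060/740 = 1.432.
L_1/L_2 = (R_1/R_2)²(T_1/T_2)⁴ = (1.50)²(1.432)⁴ = 9.473.
F_1/F_2 = (L_1/L_2)/(d_1/d_2)² = 9.473/(0.200)² = 236.8.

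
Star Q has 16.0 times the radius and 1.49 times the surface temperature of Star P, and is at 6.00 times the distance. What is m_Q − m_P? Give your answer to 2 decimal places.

L_Q/L_P = (16.0)²(1.49)⁴ = 1262.
F_Q/F_P = (L_Q/L_P)/(d_Q/d_P)² = 1262/36.00 = 35.05.
m_Q − m_P = −2.5 log₁₀(35.05) = -3.86.

-3.86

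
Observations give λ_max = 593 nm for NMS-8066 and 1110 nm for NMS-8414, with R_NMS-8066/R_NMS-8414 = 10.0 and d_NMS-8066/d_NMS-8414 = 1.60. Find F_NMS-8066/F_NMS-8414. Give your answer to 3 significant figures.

480

Wien's law: T_NMS-8066/T_NMS-8414 = λ_NMS-8414/λ_NMS-8066 = 1110/593 = 1.872.
L_NMS-8066/L_NMS-8414 = (R_NMS-8066/R_NMS-8414)²(T_NMS-8066/T_NMS-8414)⁴ = (10.0)²(1.872)⁴ = 1228.
F_NMS-8066/F_NMS-8414 = (L_NMS-8066/L_NMS-8414)/(d_NMS-8066/d_NMS-8414)² = 1228/(1.60)² = 479.5.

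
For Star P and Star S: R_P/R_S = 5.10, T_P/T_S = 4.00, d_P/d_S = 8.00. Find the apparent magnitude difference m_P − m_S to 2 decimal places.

-5.04

L_P/L_S = (5.10)²(4.00)⁴ = 6659.
F_P/F_S = (L_P/L_S)/(d_P/d_S)² = 6659/64.00 = 104.0.
m_P − m_S = −2.5 log₁₀(104.0) = -5.04.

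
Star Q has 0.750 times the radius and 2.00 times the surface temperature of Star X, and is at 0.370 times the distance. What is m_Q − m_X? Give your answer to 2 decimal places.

L_Q/L_X = (0.750)²(2.00)⁴ = 9.000.
F_Q/F_X = (L_Q/L_X)/(d_Q/d_X)² = 9.000/0.1369 = 65.74.
m_Q − m_X = −2.5 log₁₀(65.74) = -4.54.

-4.54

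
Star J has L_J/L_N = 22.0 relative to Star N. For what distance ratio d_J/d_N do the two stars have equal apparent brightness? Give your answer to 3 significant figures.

Equal flux requires L_J/d_J² = L_N/d_N², so d_J/d_N = √(L_J/L_N)
= √(22.0) = 4.690.

4.69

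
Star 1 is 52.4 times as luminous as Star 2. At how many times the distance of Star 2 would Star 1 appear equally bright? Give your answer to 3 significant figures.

Equal flux requires L_1/d_1² = L_2/d_2², so d_1/d_2 = √(L_1/L_2)
= √(52.4) = 7.239.

7.24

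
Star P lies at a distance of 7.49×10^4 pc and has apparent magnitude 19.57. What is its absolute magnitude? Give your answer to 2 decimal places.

M = m − 5 log₁₀(d/10 pc) = 19.57 − 5 log₁₀(7.49×10^4/10)
  = 19.57 − 5 × 3.874 = 19.57 − 19.37 = 0.20.

0.20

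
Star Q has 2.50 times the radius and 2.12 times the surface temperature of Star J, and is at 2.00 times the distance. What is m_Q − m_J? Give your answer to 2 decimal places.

-3.75

L_Q/L_J = (2.50)²(2.12)⁴ = 126.2.
F_Q/F_J = (L_Q/L_J)/(d_Q/d_J)² = 126.2/4.000 = 31.56.
m_Q − m_J = −2.5 log₁₀(31.56) = -3.75.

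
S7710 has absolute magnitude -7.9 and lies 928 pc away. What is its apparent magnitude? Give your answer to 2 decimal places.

m = M + 5 log₁₀(d/10 pc) = -7.9 + 5 log₁₀(928/10)
  = -7.9 + 5 × 1.968 = -7.9 + 9.84 = 1.94.

1.94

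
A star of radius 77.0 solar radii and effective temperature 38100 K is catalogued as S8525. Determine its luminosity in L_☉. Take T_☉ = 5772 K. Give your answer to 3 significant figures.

1.13×10^7 L_☉

L/L_☉ = (R/R_☉)² (T/T_☉)⁴ = (77.0)² × (38100/5772)⁴
       = 5929 × (6.601)⁴ = 5929 × 1898 = 1.126×10^7.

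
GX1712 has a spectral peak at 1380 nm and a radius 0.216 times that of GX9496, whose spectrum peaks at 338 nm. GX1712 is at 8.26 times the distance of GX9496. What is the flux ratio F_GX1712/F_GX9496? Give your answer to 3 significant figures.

2.46×10^-6

Wien's law: T_GX1712/T_GX9496 = λ_GX9496/λ_GX1712 = 338/1380 = 0.2449.
L_GX1712/L_GX9496 = (R_GX1712/R_GX9496)²(T_GX1712/T_GX9496)⁴ = (0.216)²(0.2449)⁴ = 1.679×10^-4.
F_GX1712/F_GX9496 = (L_GX1712/L_GX9496)/(d_GX1712/d_GX9496)² = 1.679×10^-4/(8.26)² = 2.461×10^-6.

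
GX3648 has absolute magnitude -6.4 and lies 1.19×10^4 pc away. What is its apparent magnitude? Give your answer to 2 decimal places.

8.98

m = M + 5 log₁₀(d/10 pc) = -6.4 + 5 log₁₀(1.19×10^4/10)
  = -6.4 + 5 × 3.076 = -6.4 + 15.38 = 8.98.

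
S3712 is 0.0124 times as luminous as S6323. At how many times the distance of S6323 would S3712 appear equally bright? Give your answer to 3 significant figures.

0.111

Equal flux requires L_S3712/d_S3712² = L_S6323/d_S6323², so d_S3712/d_S6323 = √(L_S3712/L_S6323)
= √(0.0124) = 0.1114.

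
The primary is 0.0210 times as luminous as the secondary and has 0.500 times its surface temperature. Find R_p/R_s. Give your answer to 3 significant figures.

L ∝ R²T⁴ gives R ∝ √L / T², so
R_p/R_s = √(0.0210) / (0.500)² = 0.1449 / 0.2500 = 0.5797.

0.580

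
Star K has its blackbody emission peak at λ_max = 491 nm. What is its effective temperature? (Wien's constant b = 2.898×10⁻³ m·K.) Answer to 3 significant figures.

T = b/λ_max = 2.898×10⁻³ / (491×10⁻⁹) = 5902 K.

5.90×10^3 K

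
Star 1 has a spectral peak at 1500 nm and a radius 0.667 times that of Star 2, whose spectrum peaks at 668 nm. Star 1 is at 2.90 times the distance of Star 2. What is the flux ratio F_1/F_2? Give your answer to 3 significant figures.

0.00208

Wien's law: T_1/T_2 = λ_2/λ_1 = 668/1500 = 0.4453.
L_1/L_2 = (R_1/R_2)²(T_1/T_2)⁴ = (0.667)²(0.4453)⁴ = 0.01750.
F_1/F_2 = (L_1/L_2)/(d_1/d_2)² = 0.01750/(2.90)² = 0.002081.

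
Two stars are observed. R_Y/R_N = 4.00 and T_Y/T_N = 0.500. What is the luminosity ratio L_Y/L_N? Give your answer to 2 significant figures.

From the Stefan–Boltzmann law, L ∝ R²T⁴, so
L_Y/L_N = (R_Y/R_N)² (T_Y/T_N)⁴ = (4.00)² × (0.500)⁴ = 16.00 × 0.06250 = 1.000.

1.0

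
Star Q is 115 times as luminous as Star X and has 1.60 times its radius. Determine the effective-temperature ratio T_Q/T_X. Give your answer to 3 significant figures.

L ∝ R²T⁴ gives T ∝ (L/R²)^(1/4), so
T_Q/T_X = (115 / 1.60²)^(1/4) = (44.92)^(1/4) = 2.589.

2.59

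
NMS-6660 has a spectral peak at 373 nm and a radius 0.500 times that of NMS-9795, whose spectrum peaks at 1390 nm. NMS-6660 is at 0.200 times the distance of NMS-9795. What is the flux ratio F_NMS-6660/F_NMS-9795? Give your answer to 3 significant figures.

1.21×10^3

Wien's law: T_NMS-6660/T_NMS-9795 = λ_NMS-9795/λ_NMS-6660 = 1390/373 = 3.727.
L_NMS-6660/L_NMS-9795 = (R_NMS-6660/R_NMS-9795)²(T_NMS-6660/T_NMS-9795)⁴ = (0.500)²(3.727)⁴ = 48.21.
F_NMS-6660/F_NMS-9795 = (L_NMS-6660/L_NMS-9795)/(d_NMS-6660/d_NMS-9795)² = 48.21/(0.200)² = 1205.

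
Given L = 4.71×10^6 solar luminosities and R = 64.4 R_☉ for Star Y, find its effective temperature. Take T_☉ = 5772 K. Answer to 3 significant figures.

T/T_☉ = (L/L_☉)^(1/4) / (R/R_☉)^(1/2)
T = 5772 × (4.71×10^6)^(1/4) / √(64.4) = 5772 × 46.59 / 8.025 = 3.351×10^4 K.

3.35×10^4 K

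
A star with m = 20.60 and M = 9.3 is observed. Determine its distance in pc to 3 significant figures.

m − M = 5 log₁₀(d/10 pc)
20.60 − (9.3) = 11.30 = 5 log₁₀(d/10)
d = 10 × 10^(11.30/5) = 10 × 10^2.260 = 1820 pc.

1.82×10^3 pc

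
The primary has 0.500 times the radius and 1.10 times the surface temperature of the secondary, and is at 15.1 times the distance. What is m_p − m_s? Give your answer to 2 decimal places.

6.99

L_p/L_s = (0.500)²(1.10)⁴ = 0.3660.
F_p/F_s = (L_p/L_s)/(d_p/d_s)² = 0.3660/228.0 = 0.001605.
m_p − m_s = −2.5 log₁₀(0.001605) = 6.99.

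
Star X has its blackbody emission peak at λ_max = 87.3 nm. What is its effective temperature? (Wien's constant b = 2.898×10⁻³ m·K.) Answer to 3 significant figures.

3.32×10^4 K

T = b/λ_max = 2.898×10⁻³ / (87.3×10⁻⁹) = 3.320×10^4 K.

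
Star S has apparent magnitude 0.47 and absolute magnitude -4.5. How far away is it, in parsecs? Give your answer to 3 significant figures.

m − M = 5 log₁₀(d/10 pc)
0.47 − (-4.5) = 4.97 = 5 log₁₀(d/10)
d = 10 × 10^(4.97/5) = 10 × 10^0.994 = 98.63 pc.

98.6 pc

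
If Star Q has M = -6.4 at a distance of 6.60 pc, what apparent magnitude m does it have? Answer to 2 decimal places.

m = M + 5 log₁₀(d/10 pc) = -6.4 + 5 log₁₀(6.60/10)
  = -6.4 + 5 × -0.180 = -6.4 + -0.90 = -7.30.

-7.30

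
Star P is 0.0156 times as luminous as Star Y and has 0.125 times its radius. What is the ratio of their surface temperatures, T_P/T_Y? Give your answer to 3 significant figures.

1.00

L ∝ R²T⁴ gives T ∝ (L/R²)^(1/4), so
T_P/T_Y = (0.0156 / 0.125²)^(1/4) = (0.9984)^(1/4) = 0.9996.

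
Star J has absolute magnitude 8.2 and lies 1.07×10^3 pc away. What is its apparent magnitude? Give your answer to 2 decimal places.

18.35

m = M + 5 log₁₀(d/10 pc) = 8.2 + 5 log₁₀(1.07×10^3/10)
  = 8.2 + 5 × 2.029 = 8.2 + 10.15 = 18.35.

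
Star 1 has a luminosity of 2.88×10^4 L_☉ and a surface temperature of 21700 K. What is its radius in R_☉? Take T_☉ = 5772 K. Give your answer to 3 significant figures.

12.0 R_☉

R/R_☉ = √(L/L_☉) / (T/T_☉)² = √(2.88×10^4) / (3.760)²
       = 169.7 / 14.13 = 12.01.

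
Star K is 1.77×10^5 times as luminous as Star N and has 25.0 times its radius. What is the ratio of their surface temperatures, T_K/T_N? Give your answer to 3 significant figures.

L ∝ R²T⁴ gives T ∝ (L/R²)^(1/4), so
T_K/T_N = (1.77×10^5 / 25.0²)^(1/4) = (283.2)^(1/4) = 4.102.

4.10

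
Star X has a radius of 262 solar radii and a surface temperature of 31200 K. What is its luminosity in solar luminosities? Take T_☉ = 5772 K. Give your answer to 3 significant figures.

L/L_☉ = (R/R_☉)² (T/T_☉)⁴ = (262)² × (31200/5772)⁴
       = 6.864×10^4 × (5.405)⁴ = 6.864×10^4 × 853.7 = 5.860×10^7.

5.86×10^7 solar luminosities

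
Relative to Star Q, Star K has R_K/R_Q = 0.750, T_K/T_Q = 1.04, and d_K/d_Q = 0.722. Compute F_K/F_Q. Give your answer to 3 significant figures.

L_K/L_Q = (R_K/R_Q)²(T_K/T_Q)⁴ = (0.750)² × (1.04)⁴ = 0.6580.
F_K/F_Q = (L_K/L_Q)/(d_K/d_Q)² = 0.6580 / (0.722)² = 1.262.

1.26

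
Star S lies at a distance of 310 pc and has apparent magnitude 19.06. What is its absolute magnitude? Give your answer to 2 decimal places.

11.60

M = m − 5 log₁₀(d/10 pc) = 19.06 − 5 log₁₀(310/10)
  = 19.06 − 5 × 1.491 = 19.06 − 7.46 = 11.60.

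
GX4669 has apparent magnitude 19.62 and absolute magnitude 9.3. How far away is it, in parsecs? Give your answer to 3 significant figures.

m − M = 5 log₁₀(d/10 pc)
19.62 − (9.3) = 10.32 = 5 log₁₀(d/10)
d = 10 × 10^(10.32/5) = 10 × 10^2.064 = 1159 pc.

1.16×10^3 pc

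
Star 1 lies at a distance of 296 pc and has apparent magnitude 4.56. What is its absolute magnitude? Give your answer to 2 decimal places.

M = m − 5 log₁₀(d/10 pc) = 4.56 − 5 log₁₀(296/10)
  = 4.56 − 5 × 1.471 = 4.56 − 7.36 = -2.80.

-2.80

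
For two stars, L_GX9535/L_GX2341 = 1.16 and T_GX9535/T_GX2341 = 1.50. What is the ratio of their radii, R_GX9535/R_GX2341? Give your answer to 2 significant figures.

0.48

L ∝ R²T⁴ gives R ∝ √L / T², so
R_GX9535/R_GX2341 = √(1.16) / (1.50)² = 1.077 / 2.250 = 0.4787.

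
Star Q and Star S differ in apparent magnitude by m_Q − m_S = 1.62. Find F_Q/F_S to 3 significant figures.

F_Q/F_S = 10^(−(m_Q − m_S)/2.5) = 10^(-1.62/2.5) = 10^-0.648 = 0.2249.

0.225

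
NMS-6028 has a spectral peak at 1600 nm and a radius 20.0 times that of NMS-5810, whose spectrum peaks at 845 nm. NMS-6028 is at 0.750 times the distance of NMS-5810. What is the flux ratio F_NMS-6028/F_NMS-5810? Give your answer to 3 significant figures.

55.3

Wien's law: T_NMS-6028/T_NMS-5810 = λ_NMS-5810/λ_NMS-6028 = 845/1600 = 0.5281.
L_NMS-6028/L_NMS-5810 = (R_NMS-6028/R_NMS-5810)²(T_NMS-6028/T_NMS-5810)⁴ = (20.0)²(0.5281)⁴ = 31.12.
F_NMS-6028/F_NMS-5810 = (L_NMS-6028/L_NMS-5810)/(d_NMS-6028/d_NMS-5810)² = 31.12/(0.750)² = 55.32.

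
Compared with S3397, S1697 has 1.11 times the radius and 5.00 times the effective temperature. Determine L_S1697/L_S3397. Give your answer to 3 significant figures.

From the Stefan–Boltzmann law, L ∝ R²T⁴, so
L_S1697/L_S3397 = (R_S1697/R_S3397)² (T_S1697/T_S3397)⁴ = (1.11)² × (5.00)⁴ = 1.232 × 625.0 = 770.1.

770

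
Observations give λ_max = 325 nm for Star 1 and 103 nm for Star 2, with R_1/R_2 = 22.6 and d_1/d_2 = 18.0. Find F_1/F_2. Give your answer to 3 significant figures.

Wien's law: T_1/T_2 = λ_2/λ_1 = 103/325 = 0.3169.
L_1/L_2 = (R_1/R_2)²(T_1/T_2)⁴ = (22.6)²(0.3169)⁴ = 5.153.
F_1/F_2 = (L_1/L_2)/(d_1/d_2)² = 5.153/(18.0)² = 0.01590.

0.0159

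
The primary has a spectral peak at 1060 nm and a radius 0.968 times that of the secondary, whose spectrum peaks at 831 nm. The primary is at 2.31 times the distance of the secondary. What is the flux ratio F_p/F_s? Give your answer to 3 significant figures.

Wien's law: T_p/T_s = λ_s/λ_p = 831/1060 = 0.7840.
L_p/L_s = (R_p/R_s)²(T_p/T_s)⁴ = (0.968)²(0.7840)⁴ = 0.3539.
F_p/F_s = (L_p/L_s)/(d_p/d_s)² = 0.3539/(2.31)² = 0.06633.

0.0663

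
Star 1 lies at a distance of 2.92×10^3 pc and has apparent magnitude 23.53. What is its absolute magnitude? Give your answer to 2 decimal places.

11.20

M = m − 5 log₁₀(d/10 pc) = 23.53 − 5 log₁₀(2.92×10^3/10)
  = 23.53 − 5 × 2.465 = 23.53 − 12.33 = 11.20.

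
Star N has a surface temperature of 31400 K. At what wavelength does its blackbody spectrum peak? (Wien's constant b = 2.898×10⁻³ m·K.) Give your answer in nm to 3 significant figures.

λ_max = b/T = 2.898×10⁻³ / 31400 = 9.23×10^-8 m = 92.29 nm.

92.3 nm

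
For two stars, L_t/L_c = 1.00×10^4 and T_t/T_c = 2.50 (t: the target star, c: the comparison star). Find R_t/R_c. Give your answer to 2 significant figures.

16

L ∝ R²T⁴ gives R ∝ √L / T², so
R_t/R_c = √(1.00×10^4) / (2.50)² = 100.0 / 6.250 = 16.00.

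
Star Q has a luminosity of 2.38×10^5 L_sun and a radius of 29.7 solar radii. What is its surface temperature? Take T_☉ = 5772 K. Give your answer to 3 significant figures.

T/T_☉ = (L/L_☉)^(1/4) / (R/R_☉)^(1/2)
T = 5772 × (2.38×10^5)^(1/4) / √(29.7) = 5772 × 22.09 / 5.450 = 2.339×10^4 K.

2.34×10^4 K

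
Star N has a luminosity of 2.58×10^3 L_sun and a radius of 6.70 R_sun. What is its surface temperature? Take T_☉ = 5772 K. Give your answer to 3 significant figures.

1.59×10^4 K

T/T_☉ = (L/L_☉)^(1/4) / (R/R_☉)^(1/2)
T = 5772 × (2.58×10^3)^(1/4) / √(6.70) = 5772 × 7.127 / 2.588 = 1.589×10^4 K.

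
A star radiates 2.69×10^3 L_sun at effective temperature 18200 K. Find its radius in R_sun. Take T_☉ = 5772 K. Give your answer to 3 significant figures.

5.22 R_sun

R/R_☉ = √(L/L_☉) / (T/T_☉)² = √(2.69×10^3) / (3.153)²
       = 51.87 / 9.942 = 5.217.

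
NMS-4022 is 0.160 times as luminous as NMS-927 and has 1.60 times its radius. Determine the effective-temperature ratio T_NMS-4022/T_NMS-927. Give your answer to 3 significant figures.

L ∝ R²T⁴ gives T ∝ (L/R²)^(1/4), so
T_NMS-4022/T_NMS-927 = (0.160 / 1.60²)^(1/4) = (0.06250)^(1/4) = 0.5000.

0.500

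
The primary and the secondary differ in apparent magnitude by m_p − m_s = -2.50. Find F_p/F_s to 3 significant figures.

10.0

F_p/F_s = 10^(−(m_p − m_s)/2.5) = 10^(2.50/2.5) = 10^1.000 = 10.00.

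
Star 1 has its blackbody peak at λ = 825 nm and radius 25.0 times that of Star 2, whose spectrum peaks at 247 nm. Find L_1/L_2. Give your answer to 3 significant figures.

5.02

Wien's law gives T ∝ 1/λ_max, so T_1/T_2 = λ_2/λ_1 = 247/825 = 0.2994.
Then L ∝ R²T⁴ gives L_1/L_2 = (25.0)² × (0.2994)⁴ = 625.0 × 0.008035 = 5.022.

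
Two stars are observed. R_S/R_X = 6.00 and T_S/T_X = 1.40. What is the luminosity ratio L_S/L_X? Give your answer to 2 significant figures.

1.4×10^2

From the Stefan–Boltzmann law, L ∝ R²T⁴, so
L_S/L_X = (R_S/R_X)² (T_S/T_X)⁴ = (6.00)² × (1.40)⁴ = 36.00 × 3.842 = 138.3.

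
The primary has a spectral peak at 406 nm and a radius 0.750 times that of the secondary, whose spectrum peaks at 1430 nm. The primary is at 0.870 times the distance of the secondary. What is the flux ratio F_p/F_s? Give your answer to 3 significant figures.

Wien's law: T_p/T_s = λ_s/λ_p = 1430/406 = 3.522.
L_p/L_s = (R_p/R_s)²(T_p/T_s)⁴ = (0.750)²(3.522)⁴ = 86.57.
F_p/F_s = (L_p/L_s)/(d_p/d_s)² = 86.57/(0.870)² = 114.4.

114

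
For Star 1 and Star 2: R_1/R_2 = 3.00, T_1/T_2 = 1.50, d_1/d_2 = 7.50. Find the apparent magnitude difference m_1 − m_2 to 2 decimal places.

0.23

L_1/L_2 = (3.00)²(1.50)⁴ = 45.56.
F_1/F_2 = (L_1/L_2)/(d_1/d_2)² = 45.56/56.25 = 0.8100.
m_1 − m_2 = −2.5 log₁₀(0.8100) = 0.23.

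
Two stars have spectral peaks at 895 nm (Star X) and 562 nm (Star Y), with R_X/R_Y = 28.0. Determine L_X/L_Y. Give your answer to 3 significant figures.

122

Wien's law gives T ∝ 1/λ_max, so T_X/T_Y = λ_Y/λ_X = 562/895 = 0.6279.
Then L ∝ R²T⁴ gives L_X/L_Y = (28.0)² × (0.6279)⁴ = 784.0 × 0.1555 = 121.9.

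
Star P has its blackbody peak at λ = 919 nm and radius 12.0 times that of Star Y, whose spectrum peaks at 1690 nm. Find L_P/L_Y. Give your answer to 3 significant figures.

1.65×10^3

Wien's law gives T ∝ 1/λ_max, so T_P/T_Y = λ_Y/λ_P = 1690/919 = 1.839.
Then L ∝ R²T⁴ gives L_P/L_Y = (12.0)² × (1.839)⁴ = 144.0 × 11.44 = 1647.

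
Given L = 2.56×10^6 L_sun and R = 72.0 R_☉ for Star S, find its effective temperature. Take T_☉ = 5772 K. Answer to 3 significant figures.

2.72×10^4 K

T/T_☉ = (L/L_☉)^(1/4) / (R/R_☉)^(1/2)
T = 5772 × (2.56×10^6)^(1/4) / √(72.0) = 5772 × 40.00 / 8.485 = 2.721×10^4 K.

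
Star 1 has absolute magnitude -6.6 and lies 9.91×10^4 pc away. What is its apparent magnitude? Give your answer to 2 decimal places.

m = M + 5 log₁₀(d/10 pc) = -6.6 + 5 log₁₀(9.91×10^4/10)
  = -6.6 + 5 × 3.996 = -6.6 + 19.98 = 13.38.

13.38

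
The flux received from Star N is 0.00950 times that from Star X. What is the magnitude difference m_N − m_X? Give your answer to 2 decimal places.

5.06

m_N − m_X = −2.5 log₁₀(F_N/F_X) = −2.5 log₁₀(0.00950) = −2.5 × (-2.022) = 5.056.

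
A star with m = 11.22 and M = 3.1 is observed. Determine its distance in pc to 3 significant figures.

m − M = 5 log₁₀(d/10 pc)
11.22 − (3.1) = 8.12 = 5 log₁₀(d/10)
d = 10 × 10^(8.12/5) = 10 × 10^1.624 = 420.7 pc.

421 pc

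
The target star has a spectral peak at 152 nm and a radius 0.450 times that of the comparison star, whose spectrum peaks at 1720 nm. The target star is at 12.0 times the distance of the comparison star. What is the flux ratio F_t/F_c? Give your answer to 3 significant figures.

23.1

Wien's law: T_t/T_c = λ_c/λ_t = 1720/152 = 11.32.
L_t/L_c = (R_t/R_c)²(T_t/T_c)⁴ = (0.450)²(11.32)⁴ = 3320.
F_t/F_c = (L_t/L_c)/(d_t/d_c)² = 3320/(12.0)² = 23.06.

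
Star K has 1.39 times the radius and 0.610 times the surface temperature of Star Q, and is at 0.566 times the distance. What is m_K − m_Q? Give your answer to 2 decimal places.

L_K/L_Q = (1.39)²(0.610)⁴ = 0.2675.
F_K/F_Q = (L_K/L_Q)/(d_K/d_Q)² = 0.2675/0.3204 = 0.8351.
m_K − m_Q = −2.5 log₁₀(0.8351) = 0.20.

0.20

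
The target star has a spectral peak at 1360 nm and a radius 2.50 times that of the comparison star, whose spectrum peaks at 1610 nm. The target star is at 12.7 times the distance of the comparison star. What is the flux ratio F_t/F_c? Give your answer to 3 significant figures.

Wien's law: T_t/T_c = λ_c/λ_t = 1610/1360 = 1.184.
L_t/L_c = (R_t/R_c)²(T_t/T_c)⁴ = (2.50)²(1.184)⁴ = 12.28.
F_t/F_c = (L_t/L_c)/(d_t/d_c)² = 12.28/(12.7)² = 0.07611.

0.0761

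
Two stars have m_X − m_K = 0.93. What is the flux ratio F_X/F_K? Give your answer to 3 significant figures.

0.425

F_X/F_K = 10^(−(m_X − m_K)/2.5) = 10^(-0.93/2.5) = 10^-0.372 = 0.4246.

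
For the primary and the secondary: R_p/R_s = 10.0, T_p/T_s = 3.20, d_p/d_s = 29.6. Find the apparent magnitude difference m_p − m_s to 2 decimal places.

-2.70

L_p/L_s = (10.0)²(3.20)⁴ = 1.049×10^4.
F_p/F_s = (L_p/L_s)/(d_p/d_s)² = 1.049×10^4/876.2 = 11.97.
m_p − m_s = −2.5 log₁₀(11.97) = -2.70.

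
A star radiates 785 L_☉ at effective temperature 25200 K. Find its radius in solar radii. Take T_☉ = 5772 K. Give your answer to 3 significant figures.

1.47 solar radii

R/R_☉ = √(L/L_☉) / (T/T_☉)² = √(785) / (4.366)²
       = 28.02 / 19.06 = 1.470.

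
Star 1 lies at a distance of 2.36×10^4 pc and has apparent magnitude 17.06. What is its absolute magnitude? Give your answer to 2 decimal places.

0.20

M = m − 5 log₁₀(d/10 pc) = 17.06 − 5 log₁₀(2.36×10^4/10)
  = 17.06 − 5 × 3.373 = 17.06 − 16.86 = 0.20.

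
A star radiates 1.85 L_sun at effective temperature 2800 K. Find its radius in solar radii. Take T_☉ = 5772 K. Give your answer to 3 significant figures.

5.78 solar radii

R/R_☉ = √(L/L_☉) / (T/T_☉)² = √(1.85) / (0.4851)²
       = 1.360 / 0.2353 = 5.780.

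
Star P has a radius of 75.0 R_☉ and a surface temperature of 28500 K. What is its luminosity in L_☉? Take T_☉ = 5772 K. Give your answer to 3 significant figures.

3.34×10^6 L_☉

L/L_☉ = (R/R_☉)² (T/T_☉)⁴ = (75.0)² × (28500/5772)⁴
       = 5625 × (4.938)⁴ = 5625 × 594.4 = 3.343×10^6.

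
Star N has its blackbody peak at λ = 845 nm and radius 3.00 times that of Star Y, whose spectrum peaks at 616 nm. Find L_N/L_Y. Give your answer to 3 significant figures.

Wien's law gives T ∝ 1/λ_max, so T_N/T_Y = λ_Y/λ_N = 616/845 = 0.7290.
Then L ∝ R²T⁴ gives L_N/L_Y = (3.00)² × (0.7290)⁴ = 9.000 × 0.2824 = 2.542.

2.54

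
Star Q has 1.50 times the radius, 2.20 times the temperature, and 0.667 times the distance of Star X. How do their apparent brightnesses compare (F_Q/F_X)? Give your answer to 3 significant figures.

L_Q/L_X = (R_Q/R_X)²(T_Q/T_X)⁴ = (1.50)² × (2.20)⁴ = 52.71.
F_Q/F_X = (L_Q/L_X)/(d_Q/d_X)² = 52.71 / (0.667)² = 118.5.

118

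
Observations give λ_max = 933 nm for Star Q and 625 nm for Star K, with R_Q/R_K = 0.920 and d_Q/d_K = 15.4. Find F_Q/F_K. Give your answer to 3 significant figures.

7.19×10^-4

Wien's law: T_Q/T_K = λ_K/λ_Q = 625/933 = 0.6699.
L_Q/L_K = (R_Q/R_K)²(T_Q/T_K)⁴ = (0.920)²(0.6699)⁴ = 0.1704.
F_Q/F_K = (L_Q/L_K)/(d_Q/d_K)² = 0.1704/(15.4)² = 7.187×10^-4.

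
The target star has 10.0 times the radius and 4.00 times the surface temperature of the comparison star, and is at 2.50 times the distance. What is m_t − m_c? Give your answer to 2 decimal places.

L_t/L_c = (10.0)²(4.00)⁴ = 2.560×10^4.
F_t/F_c = (L_t/L_c)/(d_t/d_c)² = 2.560×10^4/6.250 = 4096.
m_t − m_c = −2.5 log₁₀(4096) = -9.03.

-9.03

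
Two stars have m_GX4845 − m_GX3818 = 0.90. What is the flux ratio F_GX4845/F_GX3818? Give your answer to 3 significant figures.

F_GX4845/F_GX3818 = 10^(−(m_GX4845 − m_GX3818)/2.5) = 10^(-0.90/2.5) = 10^-0.360 = 0.4365.

0.437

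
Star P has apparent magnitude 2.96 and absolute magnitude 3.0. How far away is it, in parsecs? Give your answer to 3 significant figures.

9.82 pc

m − M = 5 log₁₀(d/10 pc)
2.96 − (3.0) = -0.04 = 5 log₁₀(d/10)
d = 10 × 10^(-0.04/5) = 10 × 10^-0.008 = 9.817 pc.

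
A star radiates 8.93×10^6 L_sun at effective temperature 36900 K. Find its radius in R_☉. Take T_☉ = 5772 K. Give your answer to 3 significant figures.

73.1 R_☉

R/R_☉ = √(L/L_☉) / (T/T_☉)² = √(8.93×10^6) / (6.393)²
       = 2988 / 40.87 = 73.12.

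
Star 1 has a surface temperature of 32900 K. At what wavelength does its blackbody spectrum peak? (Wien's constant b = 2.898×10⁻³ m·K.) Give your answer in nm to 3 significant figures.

88.1 nm

λ_max = b/T = 2.898×10⁻³ / 32900 = 8.81×10^-8 m = 88.09 nm.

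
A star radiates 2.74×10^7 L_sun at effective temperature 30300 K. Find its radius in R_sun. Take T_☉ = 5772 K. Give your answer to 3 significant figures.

190 R_sun

R/R_☉ = √(L/L_☉) / (T/T_☉)² = √(2.74×10^7) / (5.249)²
       = 5235 / 27.56 = 190.0.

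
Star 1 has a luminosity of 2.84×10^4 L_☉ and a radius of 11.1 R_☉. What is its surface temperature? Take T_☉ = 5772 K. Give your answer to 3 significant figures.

2.25×10^4 K

T/T_☉ = (L/L_☉)^(1/4) / (R/R_☉)^(1/2)
T = 5772 × (2.84×10^4)^(1/4) / √(11.1) = 5772 × 12.98 / 3.332 = 2.249×10^4 K.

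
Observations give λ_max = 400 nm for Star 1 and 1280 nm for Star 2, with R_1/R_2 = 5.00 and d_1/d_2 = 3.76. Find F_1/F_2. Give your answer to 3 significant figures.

Wien's law: T_1/T_2 = λ_2/λ_1 = 1280/400 = 3.200.
L_1/L_2 = (R_1/R_2)²(T_1/T_2)⁴ = (5.00)²(3.200)⁴ = 2621.
F_1/F_2 = (L_1/L_2)/(d_1/d_2)² = 2621/(3.76)² = 185.4.

185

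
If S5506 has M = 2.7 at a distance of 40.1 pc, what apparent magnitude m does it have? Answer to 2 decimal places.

5.72

m = M + 5 log₁₀(d/10 pc) = 2.7 + 5 log₁₀(40.1/10)
  = 2.7 + 5 × 0.603 = 2.7 + 3.02 = 5.72.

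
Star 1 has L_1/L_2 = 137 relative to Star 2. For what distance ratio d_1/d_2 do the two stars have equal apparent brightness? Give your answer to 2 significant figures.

12

Equal flux requires L_1/d_1² = L_2/d_2², so d_1/d_2 = √(L_1/L_2)
= √(137) = 11.70.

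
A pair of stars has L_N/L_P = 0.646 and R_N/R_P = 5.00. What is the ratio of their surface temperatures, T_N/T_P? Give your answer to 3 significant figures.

0.401

L ∝ R²T⁴ gives T ∝ (L/R²)^(1/4), so
T_N/T_P = (0.646 / 5.00²)^(1/4) = (0.02584)^(1/4) = 0.4009.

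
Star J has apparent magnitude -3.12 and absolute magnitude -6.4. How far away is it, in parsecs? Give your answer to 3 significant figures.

m − M = 5 log₁₀(d/10 pc)
-3.12 − (-6.4) = 3.28 = 5 log₁₀(d/10)
d = 10 × 10^(3.28/5) = 10 × 10^0.656 = 45.29 pc.

45.3 pc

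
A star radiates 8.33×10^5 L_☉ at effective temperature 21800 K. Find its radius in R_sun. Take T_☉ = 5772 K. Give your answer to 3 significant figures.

R/R_☉ = √(L/L_☉) / (T/T_☉)² = √(8.33×10^5) / (3.777)²
       = 912.7 / 14.26 = 63.98.

64.0 R_sun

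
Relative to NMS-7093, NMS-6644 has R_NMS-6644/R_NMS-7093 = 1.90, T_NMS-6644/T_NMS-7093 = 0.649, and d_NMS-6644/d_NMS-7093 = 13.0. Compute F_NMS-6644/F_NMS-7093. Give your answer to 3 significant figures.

L_NMS-6644/L_NMS-7093 = (R_NMS-6644/R_NMS-7093)²(T_NMS-6644/T_NMS-7093)⁴ = (1.90)² × (0.649)⁴ = 0.6405.
F_NMS-6644/F_NMS-7093 = (L_NMS-6644/L_NMS-7093)/(d_NMS-6644/d_NMS-7093)² = 0.6405 / (13.0)² = 0.003790.

0.00379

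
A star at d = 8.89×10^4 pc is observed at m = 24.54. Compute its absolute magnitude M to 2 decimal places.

M = m − 5 log₁₀(d/10 pc) = 24.54 − 5 log₁₀(8.89×10^4/10)
  = 24.54 − 5 × 3.949 = 24.54 − 19.74 = 4.80.

4.80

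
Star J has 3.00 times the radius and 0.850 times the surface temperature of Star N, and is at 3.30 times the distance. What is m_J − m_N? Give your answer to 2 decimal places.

0.91

L_J/L_N = (3.00)²(0.850)⁴ = 4.698.
F_J/F_N = (L_J/L_N)/(d_J/d_N)² = 4.698/10.89 = 0.4314.
m_J − m_N = −2.5 log₁₀(0.4314) = 0.91.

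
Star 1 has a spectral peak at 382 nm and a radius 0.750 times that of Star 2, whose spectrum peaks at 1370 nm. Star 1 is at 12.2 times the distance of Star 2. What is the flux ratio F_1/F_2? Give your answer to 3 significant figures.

Wien's law: T_1/T_2 = λ_2/λ_1 = 1370/382 = 3.586.
L_1/L_2 = (R_1/R_2)²(T_1/T_2)⁴ = (0.750)²(3.586)⁴ = 93.06.
F_1/F_2 = (L_1/L_2)/(d_1/d_2)² = 93.06/(12.2)² = 0.6252.

0.625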